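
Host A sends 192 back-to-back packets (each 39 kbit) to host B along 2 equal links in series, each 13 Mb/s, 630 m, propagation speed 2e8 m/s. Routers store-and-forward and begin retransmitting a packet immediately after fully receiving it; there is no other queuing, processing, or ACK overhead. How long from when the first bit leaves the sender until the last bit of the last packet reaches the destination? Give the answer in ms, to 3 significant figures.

579 ms

Per-hop transmission t_tx = L/R = 39000/13000000 = 3 ms.
Per-hop propagation t_prop = 630/200000000 = 0.00315 ms.
Pipeline fill: first packet needs 2·t_tx to clear all hops; remaining 191 packets each add one t_tx.
Total = (2+192-1)·t_tx + 2·t_prop = 193·3 + 2·0.00315 = 579 ms.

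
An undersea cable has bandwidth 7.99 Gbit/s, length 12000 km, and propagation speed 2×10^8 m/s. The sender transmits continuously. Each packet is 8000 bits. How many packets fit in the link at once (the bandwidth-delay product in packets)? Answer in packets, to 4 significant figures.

59930 packets

Propagation delay = 12000000 / 200000000 = 0.06 s.
BDP = R × t_prop = 7990000000 × 0.06 = 479400000 bits.
In packets of 8000 bits: 59930 packets.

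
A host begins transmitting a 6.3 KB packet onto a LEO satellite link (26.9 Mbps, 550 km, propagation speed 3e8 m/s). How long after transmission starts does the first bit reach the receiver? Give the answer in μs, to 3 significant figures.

1830 μs

First bit experiences only propagation delay: d/s = 550000/300000000 = 1830 μs.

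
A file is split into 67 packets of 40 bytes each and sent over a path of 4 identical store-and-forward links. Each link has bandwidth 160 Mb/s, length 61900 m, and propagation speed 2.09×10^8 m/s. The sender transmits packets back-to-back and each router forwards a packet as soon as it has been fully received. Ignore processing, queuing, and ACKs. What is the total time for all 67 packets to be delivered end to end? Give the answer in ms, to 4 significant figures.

1.325 ms

Per-hop transmission t_tx = L/R = 320/160000000 = 0.002 ms.
Per-hop propagation t_prop = 61900/209000000 = 0.296172 ms.
Pipeline fill: first packet needs 4·t_tx to clear all hops; remaining 66 packets each add one t_tx.
Total = (4+67-1)·t_tx + 4·t_prop = 70·0.002 + 4·0.296172 = 1.325 ms.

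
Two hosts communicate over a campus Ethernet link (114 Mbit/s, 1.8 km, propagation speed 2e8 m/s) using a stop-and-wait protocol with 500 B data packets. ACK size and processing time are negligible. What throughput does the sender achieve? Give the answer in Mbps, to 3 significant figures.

t_tx = L/R = 4000/114000000 = 3.50877e-05 s.
t_prop = 1800/200000000 = 9e-06 s; RTT = 1.8e-05 s.
Cycle = t_tx + RTT = 5.30877e-05 s.
Throughput = L / cycle = 4000 / 5.30877e-05 = 75.3 Mbps.

75.3 Mbps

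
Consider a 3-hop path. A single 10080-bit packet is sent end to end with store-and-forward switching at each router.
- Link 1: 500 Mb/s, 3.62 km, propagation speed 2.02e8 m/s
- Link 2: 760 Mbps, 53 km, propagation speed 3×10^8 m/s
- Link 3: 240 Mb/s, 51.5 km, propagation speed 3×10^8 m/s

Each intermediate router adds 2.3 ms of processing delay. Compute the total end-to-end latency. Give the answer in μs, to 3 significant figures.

5040 μs

Transmission delays (L/R per hop): 20.16, 13.2632, 42 μs; sum = 75.4232 μs.
Propagation delays (d/s per hop): 17.9208, 176.667, 171.667 μs; sum = 366.254 μs.
Processing at 2 router(s): 2 × 2.3 ms = 4600 μs.
End-to-end = 5040 μs.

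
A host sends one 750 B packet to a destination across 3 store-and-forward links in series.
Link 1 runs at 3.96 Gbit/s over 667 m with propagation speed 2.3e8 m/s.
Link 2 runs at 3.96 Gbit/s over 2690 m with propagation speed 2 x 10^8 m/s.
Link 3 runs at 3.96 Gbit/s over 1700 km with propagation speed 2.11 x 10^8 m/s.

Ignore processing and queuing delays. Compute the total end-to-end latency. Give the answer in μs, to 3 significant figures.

L = 750 × 8 = 6000 bits.
Transmission delay per hop = L/R = 6000/3960000000 = 1.51515 μs; 3 hops → 4.54545 μs.
Propagation delays (d/s per hop): 2.9, 13.45, 8056.87 μs; sum = 8073.22 μs.
End-to-end = 8080 μs.

8080 μs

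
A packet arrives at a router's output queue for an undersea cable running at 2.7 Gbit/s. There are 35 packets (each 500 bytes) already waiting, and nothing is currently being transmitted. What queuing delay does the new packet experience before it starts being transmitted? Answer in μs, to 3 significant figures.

Each queued packet: L/R = 4000/2700000000 = 1.48148 μs.
35 queued → 51.8519 μs.
Queuing delay = 51.9 μs.

51.9 μs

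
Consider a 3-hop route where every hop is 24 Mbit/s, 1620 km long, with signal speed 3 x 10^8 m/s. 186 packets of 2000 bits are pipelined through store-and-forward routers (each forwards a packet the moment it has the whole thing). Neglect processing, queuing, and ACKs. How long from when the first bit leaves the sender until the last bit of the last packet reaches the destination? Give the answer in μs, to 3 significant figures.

Per-hop transmission t_tx = L/R = 2000/24000000 = 83.3333 μs.
Per-hop propagation t_prop = 1620000/300000000 = 5400 μs.
Pipeline fill: first packet needs 3·t_tx to clear all hops; remaining 185 packets each add one t_tx.
Total = (3+186-1)·t_tx + 3·t_prop = 188·83.3333 + 3·5400 = 31900 μs.

31900 μs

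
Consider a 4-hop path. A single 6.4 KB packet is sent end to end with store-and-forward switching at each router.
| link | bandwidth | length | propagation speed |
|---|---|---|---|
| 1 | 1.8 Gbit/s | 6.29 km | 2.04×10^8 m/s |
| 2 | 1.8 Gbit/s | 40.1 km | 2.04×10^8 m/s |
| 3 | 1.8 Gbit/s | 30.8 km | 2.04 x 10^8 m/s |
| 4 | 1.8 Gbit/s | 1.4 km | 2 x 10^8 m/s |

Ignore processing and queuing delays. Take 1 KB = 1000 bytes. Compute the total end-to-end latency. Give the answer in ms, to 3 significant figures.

0.499 ms

L = 51200 bits.
Transmission delay per hop = L/R = 51200/1800000000 = 0.0284444 ms; 4 hops → 0.113778 ms.
Propagation delays (d/s per hop): 0.0308333, 0.196569, 0.15098, 0.007 ms; sum = 0.385382 ms.
End-to-end = 0.499 ms.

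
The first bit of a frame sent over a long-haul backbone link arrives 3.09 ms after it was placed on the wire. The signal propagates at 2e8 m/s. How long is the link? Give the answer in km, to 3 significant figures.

d = s × t_prop = 200000000 × 0.00309 = 618 km.

618 km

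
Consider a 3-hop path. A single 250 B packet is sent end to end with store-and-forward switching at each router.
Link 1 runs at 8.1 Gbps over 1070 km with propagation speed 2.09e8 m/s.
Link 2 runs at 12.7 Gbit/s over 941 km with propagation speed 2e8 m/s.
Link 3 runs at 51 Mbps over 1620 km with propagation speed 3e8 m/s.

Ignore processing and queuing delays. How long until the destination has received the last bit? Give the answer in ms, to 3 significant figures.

15.3 ms

L = 250 × 8 = 2000 bits.
Transmission delays (L/R per hop): 0.000246914, 0.00015748, 0.0392157 ms; sum = 0.0396201 ms.
Propagation delays (d/s per hop): 5.11962, 4.705, 5.4 ms; sum = 15.2246 ms.
End-to-end = 15.3 ms.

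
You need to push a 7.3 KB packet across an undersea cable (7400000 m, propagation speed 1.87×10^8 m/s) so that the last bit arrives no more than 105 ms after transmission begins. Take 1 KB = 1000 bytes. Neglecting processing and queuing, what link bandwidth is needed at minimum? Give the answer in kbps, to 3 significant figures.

893 kbps

L = 58400 bits.
Propagation delay = 7400000 / 187000000 = 39.5722 ms.
Transmission budget = 105 − 39.5722 = 65.4278 ms.
R ≥ L / t_tx = 58400 bits / 0.0654278 s = 893 kbps.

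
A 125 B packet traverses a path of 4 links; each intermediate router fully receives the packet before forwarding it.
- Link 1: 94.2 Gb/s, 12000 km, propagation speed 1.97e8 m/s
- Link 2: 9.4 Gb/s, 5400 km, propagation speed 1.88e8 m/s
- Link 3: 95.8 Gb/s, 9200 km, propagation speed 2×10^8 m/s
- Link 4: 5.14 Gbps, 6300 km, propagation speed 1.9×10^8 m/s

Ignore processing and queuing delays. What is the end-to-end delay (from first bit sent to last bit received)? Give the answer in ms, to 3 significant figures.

169 ms

L = 125 × 8 = 1000 bits.
Transmission delays (L/R per hop): 1.06157e-05, 0.000106383, 1.04384e-05, 0.000194553 ms; sum = 0.00032199 ms.
Propagation delays (d/s per hop): 60.9137, 28.7234, 46, 33.1579 ms; sum = 168.795 ms.
End-to-end = 169 ms.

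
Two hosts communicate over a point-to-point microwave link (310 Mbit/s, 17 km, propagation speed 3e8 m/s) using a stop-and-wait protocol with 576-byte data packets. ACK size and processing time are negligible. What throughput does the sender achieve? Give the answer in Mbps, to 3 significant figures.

35.9 Mbps

t_tx = L/R = 4608/310000000 = 1.48645e-05 s.
t_prop = 17000/300000000 = 5.66667e-05 s; RTT = 0.000113333 s.
Cycle = t_tx + RTT = 0.000128198 s.
Throughput = L / cycle = 4608 / 0.000128198 = 35.9 Mbps.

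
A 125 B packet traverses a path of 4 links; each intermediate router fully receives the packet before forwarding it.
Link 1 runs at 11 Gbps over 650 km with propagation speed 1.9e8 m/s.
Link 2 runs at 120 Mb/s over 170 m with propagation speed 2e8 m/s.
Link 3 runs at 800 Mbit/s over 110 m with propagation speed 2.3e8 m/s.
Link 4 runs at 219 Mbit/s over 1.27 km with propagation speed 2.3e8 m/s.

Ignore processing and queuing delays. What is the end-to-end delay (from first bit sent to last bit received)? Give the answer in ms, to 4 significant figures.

L = 125 × 8 = 1000 bits.
Transmission delays (L/R per hop): 9.09091e-05, 0.00833333, 0.00125, 0.00456621 ms; sum = 0.0142405 ms.
Propagation delays (d/s per hop): 3.42105, 0.00085, 0.000478261, 0.00552174 ms; sum = 3.4279 ms.
End-to-end = 3.442 ms.

3.442 ms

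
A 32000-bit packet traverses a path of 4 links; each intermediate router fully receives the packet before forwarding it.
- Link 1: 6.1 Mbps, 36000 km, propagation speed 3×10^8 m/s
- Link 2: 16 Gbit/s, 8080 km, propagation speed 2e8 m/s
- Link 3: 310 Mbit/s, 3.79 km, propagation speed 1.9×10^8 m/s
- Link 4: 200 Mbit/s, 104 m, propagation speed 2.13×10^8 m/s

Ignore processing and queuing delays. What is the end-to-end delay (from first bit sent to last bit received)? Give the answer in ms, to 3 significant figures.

Transmission delays (L/R per hop): 5.2459, 0.002, 0.103226, 0.16 ms; sum = 5.51113 ms.
Propagation delays (d/s per hop): 120, 40.4, 0.0199474, 0.000488263 ms; sum = 160.42 ms.
End-to-end = 166 ms.

166 ms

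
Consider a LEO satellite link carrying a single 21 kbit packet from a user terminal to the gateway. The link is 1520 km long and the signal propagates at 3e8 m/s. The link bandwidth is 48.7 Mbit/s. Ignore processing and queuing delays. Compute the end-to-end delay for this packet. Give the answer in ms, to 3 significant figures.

L = 21000 bits.
Transmission delay = L/R = 21000 / 48700000 = 0.431211 ms.
Propagation delay = d/s = 1520000 m / 300000000 m/s = 5.06667 ms.
Total = 5.50 ms.

5.50 ms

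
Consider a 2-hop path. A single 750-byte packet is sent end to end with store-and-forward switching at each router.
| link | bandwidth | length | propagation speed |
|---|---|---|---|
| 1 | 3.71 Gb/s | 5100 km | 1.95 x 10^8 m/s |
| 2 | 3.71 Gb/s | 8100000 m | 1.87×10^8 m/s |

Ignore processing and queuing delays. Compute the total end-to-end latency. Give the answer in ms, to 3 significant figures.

L = 750 × 8 = 6000 bits.
Transmission delay per hop = L/R = 6000/3710000000 = 0.00161725 ms; 2 hops → 0.0032345 ms.
Propagation delays (d/s per hop): 26.1538, 43.3155 ms; sum = 69.4694 ms.
End-to-end = 69.5 ms.

69.5 ms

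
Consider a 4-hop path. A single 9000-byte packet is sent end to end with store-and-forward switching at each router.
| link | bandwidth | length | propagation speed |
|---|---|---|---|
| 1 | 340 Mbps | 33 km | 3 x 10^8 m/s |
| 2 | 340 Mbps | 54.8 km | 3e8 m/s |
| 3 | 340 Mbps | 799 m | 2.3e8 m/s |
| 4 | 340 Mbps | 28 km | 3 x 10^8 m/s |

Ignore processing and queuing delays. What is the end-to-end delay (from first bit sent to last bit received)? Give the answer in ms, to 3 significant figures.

1.24 ms

L = 9000 × 8 = 72000 bits.
Transmission delay per hop = L/R = 72000/340000000 = 0.211765 ms; 4 hops → 0.847059 ms.
Propagation delays (d/s per hop): 0.11, 0.182667, 0.00347391, 0.0933333 ms; sum = 0.389474 ms.
End-to-end = 1.24 ms.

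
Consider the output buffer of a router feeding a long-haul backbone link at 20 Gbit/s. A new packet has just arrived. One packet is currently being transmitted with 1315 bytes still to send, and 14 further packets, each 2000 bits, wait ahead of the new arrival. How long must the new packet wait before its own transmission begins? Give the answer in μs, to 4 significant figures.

Each queued packet: L/R = 2000/20000000000 = 0.1 μs.
14 queued → 1.4 μs.
Plus remaining 10520 bits of current packet: 0.526 μs.
Queuing delay = 1.926 μs.

1.926 μs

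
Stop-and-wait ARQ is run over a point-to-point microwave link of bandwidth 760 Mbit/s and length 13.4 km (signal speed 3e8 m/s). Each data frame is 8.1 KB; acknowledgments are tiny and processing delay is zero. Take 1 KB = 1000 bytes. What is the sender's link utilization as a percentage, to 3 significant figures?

48.8 %

t_tx = L/R = 64800/760000000 = 8.52632e-05 s.
t_prop = 13400/300000000 = 4.46667e-05 s; RTT = 8.93333e-05 s.
Cycle = t_tx + RTT = 0.000174596 s.
Utilization = t_tx / cycle = 8.52632e-05/0.000174596 = 48.8 %.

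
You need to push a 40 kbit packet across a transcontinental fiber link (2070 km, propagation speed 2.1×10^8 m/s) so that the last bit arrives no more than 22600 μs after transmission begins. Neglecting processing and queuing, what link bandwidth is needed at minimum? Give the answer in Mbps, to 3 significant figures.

3.14 Mbps

Propagation delay = 2070000 / 210000000 = 9857.14 μs.
Transmission budget = 22600 − 9857.14 = 12742.9 μs.
R ≥ L / t_tx = 40000 bits / 0.0127429 s = 3.14 Mbps.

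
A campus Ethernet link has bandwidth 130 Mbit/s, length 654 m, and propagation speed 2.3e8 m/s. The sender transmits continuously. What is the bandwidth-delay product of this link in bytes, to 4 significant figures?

Propagation delay = 654 / 2.3e+08 = 2.84348e-06 s.
BDP = R × t_prop = 130000000 × 2.84348e-06 = 369.652 bits.
In bytes: 369.652/8 = 46.21 bytes.

46.21 bytes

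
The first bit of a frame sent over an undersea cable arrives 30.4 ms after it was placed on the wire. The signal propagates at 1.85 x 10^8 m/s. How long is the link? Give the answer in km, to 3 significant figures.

d = s × t_prop = 185000000 × 0.0304 = 5620 km.

5620 km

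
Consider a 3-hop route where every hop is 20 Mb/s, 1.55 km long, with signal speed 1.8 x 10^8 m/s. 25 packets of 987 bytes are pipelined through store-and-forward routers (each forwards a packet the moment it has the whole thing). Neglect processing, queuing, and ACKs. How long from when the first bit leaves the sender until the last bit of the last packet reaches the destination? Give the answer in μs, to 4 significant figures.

Per-hop transmission t_tx = L/R = 7896/20000000 = 394.8 μs.
Per-hop propagation t_prop = 1550/180000000 = 8.61111 μs.
Pipeline fill: first packet needs 3·t_tx to clear all hops; remaining 24 packets each add one t_tx.
Total = (3+25-1)·t_tx + 3·t_prop = 27·394.8 + 3·8.61111 = 10690 μs.

10690 μs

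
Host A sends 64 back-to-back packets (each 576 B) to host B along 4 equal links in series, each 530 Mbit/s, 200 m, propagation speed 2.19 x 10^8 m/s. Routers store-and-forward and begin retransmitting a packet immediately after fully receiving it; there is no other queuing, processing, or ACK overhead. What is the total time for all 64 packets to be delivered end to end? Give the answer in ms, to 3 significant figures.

0.586 ms

Per-hop transmission t_tx = L/R = 4608/530000000 = 0.00869434 ms.
Per-hop propagation t_prop = 200/219000000 = 0.000913242 ms.
Pipeline fill: first packet needs 4·t_tx to clear all hops; remaining 63 packets each add one t_tx.
Total = (4+64-1)·t_tx + 4·t_prop = 67·0.00869434 + 4·0.000913242 = 0.586 ms.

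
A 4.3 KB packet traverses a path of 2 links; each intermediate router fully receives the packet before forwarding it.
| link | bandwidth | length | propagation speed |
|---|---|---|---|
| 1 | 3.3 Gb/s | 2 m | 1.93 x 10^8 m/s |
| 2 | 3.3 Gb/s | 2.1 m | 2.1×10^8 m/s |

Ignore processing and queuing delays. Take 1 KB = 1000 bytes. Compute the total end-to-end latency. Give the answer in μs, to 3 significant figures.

20.9 μs

L = 34400 bits.
Transmission delay per hop = L/R = 34400/3300000000 = 10.4242 μs; 2 hops → 20.8485 μs.
Propagation delays (d/s per hop): 0.0103627, 0.01 μs; sum = 0.0203627 μs.
End-to-end = 20.9 μs.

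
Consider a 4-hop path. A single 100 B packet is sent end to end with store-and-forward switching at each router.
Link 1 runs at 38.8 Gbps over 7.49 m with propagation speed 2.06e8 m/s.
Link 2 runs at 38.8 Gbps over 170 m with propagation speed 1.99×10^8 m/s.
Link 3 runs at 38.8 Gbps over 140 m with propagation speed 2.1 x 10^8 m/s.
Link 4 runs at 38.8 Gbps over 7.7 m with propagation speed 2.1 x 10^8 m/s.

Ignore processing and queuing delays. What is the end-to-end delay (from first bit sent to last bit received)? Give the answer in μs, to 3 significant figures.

1.68 μs

L = 100 × 8 = 800 bits.
Transmission delay per hop = L/R = 800/38800000000 = 0.0206186 μs; 4 hops → 0.0824742 μs.
Propagation delays (d/s per hop): 0.0363592, 0.854271, 0.666667, 0.0366667 μs; sum = 1.59396 μs.
End-to-end = 1.68 μs.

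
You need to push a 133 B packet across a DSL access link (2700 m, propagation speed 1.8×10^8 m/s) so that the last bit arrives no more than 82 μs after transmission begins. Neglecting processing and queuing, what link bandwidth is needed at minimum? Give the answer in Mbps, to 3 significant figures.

15.9 Mbps

L = 1064 bits.
Propagation delay = 2700 / 180000000 = 15 μs.
Transmission budget = 82 − 15 = 67 μs.
R ≥ L / t_tx = 1064 bits / 6.7e-05 s = 15.9 Mbps.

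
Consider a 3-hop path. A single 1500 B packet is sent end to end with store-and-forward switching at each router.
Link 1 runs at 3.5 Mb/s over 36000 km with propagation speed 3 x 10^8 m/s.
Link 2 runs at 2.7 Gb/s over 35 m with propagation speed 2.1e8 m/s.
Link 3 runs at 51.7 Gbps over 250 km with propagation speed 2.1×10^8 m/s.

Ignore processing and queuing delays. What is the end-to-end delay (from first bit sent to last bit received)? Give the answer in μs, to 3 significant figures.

125000 μs

L = 1500 × 8 = 12000 bits.
Transmission delays (L/R per hop): 3428.57, 4.44444, 0.232108 μs; sum = 3433.25 μs.
Propagation delays (d/s per hop): 120000, 0.166667, 1190.48 μs; sum = 121191 μs.
End-to-end = 125000 μs.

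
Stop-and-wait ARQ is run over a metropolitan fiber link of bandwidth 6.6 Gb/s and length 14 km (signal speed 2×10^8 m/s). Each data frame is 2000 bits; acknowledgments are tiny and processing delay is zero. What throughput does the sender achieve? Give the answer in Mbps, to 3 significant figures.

t_tx = L/R = 2000/6600000000 = 3.0303e-07 s.
t_prop = 14000/200000000 = 7e-05 s; RTT = 0.00014 s.
Cycle = t_tx + RTT = 0.000140303 s.
Throughput = L / cycle = 2000 / 0.000140303 = 14.3 Mbps.

14.3 Mbps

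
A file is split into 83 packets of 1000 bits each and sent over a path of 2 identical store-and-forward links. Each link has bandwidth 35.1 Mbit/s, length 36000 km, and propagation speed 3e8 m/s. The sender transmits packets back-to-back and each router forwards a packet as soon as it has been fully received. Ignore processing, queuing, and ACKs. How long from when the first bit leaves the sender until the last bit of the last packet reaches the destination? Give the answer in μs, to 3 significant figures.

242000 μs

Per-hop transmission t_tx = L/R = 1000/35100000 = 28.49 μs.
Per-hop propagation t_prop = 36000000/300000000 = 120000 μs.
Pipeline fill: first packet needs 2·t_tx to clear all hops; remaining 82 packets each add one t_tx.
Total = (2+83-1)·t_tx + 2·t_prop = 84·28.49 + 2·120000 = 242000 μs.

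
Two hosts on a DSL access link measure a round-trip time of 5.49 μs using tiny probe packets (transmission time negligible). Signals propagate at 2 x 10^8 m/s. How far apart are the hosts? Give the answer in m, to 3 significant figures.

549 m

One-way propagation = RTT/2 = 2.745 μs.
d = s × t = 200000000 × 2.745e-06 = 549 m.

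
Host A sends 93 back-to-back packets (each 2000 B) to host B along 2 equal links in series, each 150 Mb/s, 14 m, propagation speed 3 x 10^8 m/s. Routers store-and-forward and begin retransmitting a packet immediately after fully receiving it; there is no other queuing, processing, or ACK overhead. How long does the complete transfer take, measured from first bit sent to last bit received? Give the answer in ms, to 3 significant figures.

10.0 ms

Per-hop transmission t_tx = L/R = 16000/150000000 = 0.106667 ms.
Per-hop propagation t_prop = 14/300000000 = 4.66667e-05 ms.
Pipeline fill: first packet needs 2·t_tx to clear all hops; remaining 92 packets each add one t_tx.
Total = (2+93-1)·t_tx + 2·t_prop = 94·0.106667 + 2·4.66667e-05 = 10.0 ms.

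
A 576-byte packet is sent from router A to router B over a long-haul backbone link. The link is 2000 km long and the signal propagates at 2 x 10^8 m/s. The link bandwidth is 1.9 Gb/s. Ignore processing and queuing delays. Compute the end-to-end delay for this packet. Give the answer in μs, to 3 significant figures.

L = 576 × 8 = 4608 bits.
Transmission delay = L/R = 4608 / 1900000000 = 2.42526 μs.
Propagation delay = d/s = 2000000 m / 200000000 m/s = 10000 μs.
Total = 10000 μs.

10000 μs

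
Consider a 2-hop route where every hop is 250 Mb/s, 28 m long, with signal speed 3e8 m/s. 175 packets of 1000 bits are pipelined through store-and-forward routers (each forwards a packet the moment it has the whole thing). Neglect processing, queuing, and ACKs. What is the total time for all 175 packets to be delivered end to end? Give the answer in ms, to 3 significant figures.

Per-hop transmission t_tx = L/R = 1000/250000000 = 0.004 ms.
Per-hop propagation t_prop = 28/300000000 = 9.33333e-05 ms.
Pipeline fill: first packet needs 2·t_tx to clear all hops; remaining 174 packets each add one t_tx.
Total = (2+175-1)·t_tx + 2·t_prop = 176·0.004 + 2·9.33333e-05 = 0.704 ms.

0.704 ms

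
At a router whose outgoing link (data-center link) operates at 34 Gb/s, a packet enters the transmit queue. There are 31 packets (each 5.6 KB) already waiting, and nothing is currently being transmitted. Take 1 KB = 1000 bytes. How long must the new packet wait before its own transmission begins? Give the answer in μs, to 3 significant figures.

40.8 μs

Each queued packet: L/R = 44800/34000000000 = 1.31765 μs.
31 queued → 40.8471 μs.
Queuing delay = 40.8 μs.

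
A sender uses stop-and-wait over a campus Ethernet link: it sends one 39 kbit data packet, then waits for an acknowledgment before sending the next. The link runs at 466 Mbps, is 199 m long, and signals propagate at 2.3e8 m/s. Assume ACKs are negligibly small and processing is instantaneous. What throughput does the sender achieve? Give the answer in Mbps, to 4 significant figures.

t_tx = L/R = 39000/466000000 = 8.3691e-05 s.
t_prop = 199/2.3e+08 = 8.65217e-07 s; RTT = 1.73043e-06 s.
Cycle = t_tx + RTT = 8.54214e-05 s.
Throughput = L / cycle = 39000 / 8.54214e-05 = 456.6 Mbps.

456.6 Mbps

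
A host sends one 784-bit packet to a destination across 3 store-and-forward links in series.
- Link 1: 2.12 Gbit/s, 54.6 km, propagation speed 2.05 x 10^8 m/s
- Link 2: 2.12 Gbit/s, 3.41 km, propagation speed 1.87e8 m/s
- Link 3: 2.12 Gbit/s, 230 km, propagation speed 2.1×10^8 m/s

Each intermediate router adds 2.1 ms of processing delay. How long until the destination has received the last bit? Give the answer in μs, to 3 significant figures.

5580 μs

Transmission delay per hop = L/R = 784/2120000000 = 0.369811 μs; 3 hops → 1.10943 μs.
Propagation delays (d/s per hop): 266.341, 18.2353, 1095.24 μs; sum = 1379.81 μs.
Processing at 2 router(s): 2 × 2.1 ms = 4200 μs.
End-to-end = 5580 μs.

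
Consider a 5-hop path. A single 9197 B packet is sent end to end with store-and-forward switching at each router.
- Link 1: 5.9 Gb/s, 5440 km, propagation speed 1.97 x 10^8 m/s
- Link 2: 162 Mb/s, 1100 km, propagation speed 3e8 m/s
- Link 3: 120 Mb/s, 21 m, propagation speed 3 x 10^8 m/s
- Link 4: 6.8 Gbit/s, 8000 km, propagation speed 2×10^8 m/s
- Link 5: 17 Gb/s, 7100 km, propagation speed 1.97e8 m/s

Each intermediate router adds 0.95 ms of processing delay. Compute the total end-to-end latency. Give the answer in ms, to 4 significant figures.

112.2 ms

L = 9197 × 8 = 73576 bits.
Transmission delays (L/R per hop): 0.0124705, 0.454173, 0.613133, 0.01082, 0.004328 ms; sum = 1.09492 ms.
Propagation delays (d/s per hop): 27.6142, 3.66667, 7e-05, 40, 36.0406 ms; sum = 107.322 ms.
Processing at 4 router(s): 4 × 0.95 ms = 3.8 ms.
End-to-end = 112.2 ms.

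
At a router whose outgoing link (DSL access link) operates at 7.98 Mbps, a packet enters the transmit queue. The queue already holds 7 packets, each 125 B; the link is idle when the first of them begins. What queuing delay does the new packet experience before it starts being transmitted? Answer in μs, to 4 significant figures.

877.2 μs

Each queued packet: L/R = 1000/7980000 = 125.313 μs.
7 queued → 877.193 μs.
Queuing delay = 877.2 μs.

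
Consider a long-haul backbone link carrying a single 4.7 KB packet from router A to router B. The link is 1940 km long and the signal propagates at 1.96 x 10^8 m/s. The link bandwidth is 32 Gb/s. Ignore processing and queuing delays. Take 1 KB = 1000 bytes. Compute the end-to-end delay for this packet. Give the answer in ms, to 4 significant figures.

9.899 ms

L = 37600 bits.
Transmission delay = L/R = 37600 / 32000000000 = 0.001175 ms.
Propagation delay = d/s = 1940000 m / 196000000 m/s = 9.89796 ms.
Total = 9.899 ms.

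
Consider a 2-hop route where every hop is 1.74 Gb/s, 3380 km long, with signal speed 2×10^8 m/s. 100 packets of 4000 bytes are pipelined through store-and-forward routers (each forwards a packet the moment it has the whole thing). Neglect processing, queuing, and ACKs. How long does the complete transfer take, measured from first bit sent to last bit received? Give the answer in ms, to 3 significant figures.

35.7 ms

Per-hop transmission t_tx = L/R = 32000/1740000000 = 0.0183908 ms.
Per-hop propagation t_prop = 3380000/200000000 = 16.9 ms.
Pipeline fill: first packet needs 2·t_tx to clear all hops; remaining 99 packets each add one t_tx.
Total = (2+100-1)·t_tx + 2·t_prop = 101·0.0183908 + 2·16.9 = 35.7 ms.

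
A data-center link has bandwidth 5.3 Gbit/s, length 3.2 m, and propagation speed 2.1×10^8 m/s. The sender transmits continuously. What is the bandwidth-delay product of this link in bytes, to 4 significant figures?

Propagation delay = 3.2 / 210000000 = 1.52381e-08 s.
BDP = R × t_prop = 5300000000 × 1.52381e-08 = 80.7619 bits.
In bytes: 80.7619/8 = 10.10 bytes.

10.10 bytes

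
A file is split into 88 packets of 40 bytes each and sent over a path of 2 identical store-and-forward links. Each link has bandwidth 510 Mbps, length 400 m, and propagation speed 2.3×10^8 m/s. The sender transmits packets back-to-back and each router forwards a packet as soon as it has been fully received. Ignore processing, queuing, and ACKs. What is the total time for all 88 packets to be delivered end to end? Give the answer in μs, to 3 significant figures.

59.3 μs

Per-hop transmission t_tx = L/R = 320/510000000 = 0.627451 μs.
Per-hop propagation t_prop = 400/2.3e+08 = 1.73913 μs.
Pipeline fill: first packet needs 2·t_tx to clear all hops; remaining 87 packets each add one t_tx.
Total = (2+88-1)·t_tx + 2·t_prop = 89·0.627451 + 2·1.73913 = 59.3 μs.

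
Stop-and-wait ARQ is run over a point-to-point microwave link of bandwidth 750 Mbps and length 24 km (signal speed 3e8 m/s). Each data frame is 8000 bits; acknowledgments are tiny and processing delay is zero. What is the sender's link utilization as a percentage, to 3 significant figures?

t_tx = L/R = 8000/750000000 = 1.06667e-05 s.
t_prop = 24000/300000000 = 8e-05 s; RTT = 0.00016 s.
Cycle = t_tx + RTT = 0.000170667 s.
Utilization = t_tx / cycle = 1.06667e-05/0.000170667 = 6.25 %.

6.25 %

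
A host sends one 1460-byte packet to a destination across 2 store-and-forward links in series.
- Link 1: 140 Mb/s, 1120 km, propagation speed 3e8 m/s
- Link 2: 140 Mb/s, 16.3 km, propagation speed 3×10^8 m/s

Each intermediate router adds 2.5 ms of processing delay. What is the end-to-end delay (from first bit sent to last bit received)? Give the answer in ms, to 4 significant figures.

L = 1460 × 8 = 11680 bits.
Transmission delay per hop = L/R = 11680/140000000 = 0.0834286 ms; 2 hops → 0.166857 ms.
Propagation delays (d/s per hop): 3.73333, 0.0543333 ms; sum = 3.78767 ms.
Processing at 1 router(s): 1 × 2.5 ms = 2.5 ms.
End-to-end = 6.455 ms.

6.455 ms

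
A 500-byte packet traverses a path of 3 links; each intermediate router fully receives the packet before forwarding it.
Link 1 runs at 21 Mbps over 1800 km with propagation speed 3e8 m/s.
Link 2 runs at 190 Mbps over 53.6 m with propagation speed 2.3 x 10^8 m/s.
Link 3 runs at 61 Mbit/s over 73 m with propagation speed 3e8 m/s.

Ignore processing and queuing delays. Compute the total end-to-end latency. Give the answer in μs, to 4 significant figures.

L = 500 × 8 = 4000 bits.
Transmission delays (L/R per hop): 190.476, 21.0526, 65.5738 μs; sum = 277.103 μs.
Propagation delays (d/s per hop): 6000, 0.233043, 0.243333 μs; sum = 6000.48 μs.
End-to-end = 6278 μs.

6278 μs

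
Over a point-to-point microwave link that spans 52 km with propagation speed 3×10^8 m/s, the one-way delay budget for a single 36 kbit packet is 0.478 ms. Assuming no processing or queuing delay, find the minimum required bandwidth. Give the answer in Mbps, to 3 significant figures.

Propagation delay = 52000 / 300000000 = 0.173333 ms.
Transmission budget = 0.478 − 0.173333 = 0.304667 ms.
R ≥ L / t_tx = 36000 bits / 0.000304667 s = 118 Mbps.

118 Mbps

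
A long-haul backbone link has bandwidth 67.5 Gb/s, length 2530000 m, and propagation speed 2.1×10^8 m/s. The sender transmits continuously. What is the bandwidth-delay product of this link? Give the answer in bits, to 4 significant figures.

813200000 bits

Propagation delay = 2530000 / 210000000 = 0.0120476 s.
BDP = R × t_prop = 67500000000 × 0.0120476 = 813214000 bits.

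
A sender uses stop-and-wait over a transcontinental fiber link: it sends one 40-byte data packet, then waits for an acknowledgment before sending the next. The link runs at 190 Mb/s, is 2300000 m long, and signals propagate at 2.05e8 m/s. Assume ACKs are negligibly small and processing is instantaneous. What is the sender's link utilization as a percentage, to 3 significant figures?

t_tx = L/R = 320/190000000 = 1.68421e-06 s.
t_prop = 2300000/2.05e+08 = 0.0112195 s; RTT = 0.022439 s.
Cycle = t_tx + RTT = 0.0224407 s.
Utilization = t_tx / cycle = 1.68421e-06/0.0224407 = 0.00751 %.

0.00751 %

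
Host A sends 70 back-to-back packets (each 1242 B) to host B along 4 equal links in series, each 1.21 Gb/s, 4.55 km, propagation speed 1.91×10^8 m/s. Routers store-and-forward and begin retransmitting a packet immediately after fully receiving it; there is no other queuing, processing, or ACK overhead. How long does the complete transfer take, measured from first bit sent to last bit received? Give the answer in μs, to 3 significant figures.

695 μs

Per-hop transmission t_tx = L/R = 9936/1210000000 = 8.21157 μs.
Per-hop propagation t_prop = 4550/191000000 = 23.822 μs.
Pipeline fill: first packet needs 4·t_tx to clear all hops; remaining 69 packets each add one t_tx.
Total = (4+70-1)·t_tx + 4·t_prop = 73·8.21157 + 4·23.822 = 695 μs.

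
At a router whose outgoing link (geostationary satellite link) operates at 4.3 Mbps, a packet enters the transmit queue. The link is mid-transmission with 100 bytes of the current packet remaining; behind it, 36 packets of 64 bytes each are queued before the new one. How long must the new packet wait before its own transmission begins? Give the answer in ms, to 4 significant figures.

4.473 ms

Each queued packet: L/R = 512/4300000 = 0.11907 ms.
36 queued → 4.28651 ms.
Plus remaining 800 bits of current packet: 0.186047 ms.
Queuing delay = 4.473 ms.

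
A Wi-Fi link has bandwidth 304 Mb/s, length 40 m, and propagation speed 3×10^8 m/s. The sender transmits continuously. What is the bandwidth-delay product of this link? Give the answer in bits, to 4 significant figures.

Propagation delay = 40 / 300000000 = 1.33333e-07 s.
BDP = R × t_prop = 304000000 × 1.33333e-07 = 40.5333 bits.

40.53 bits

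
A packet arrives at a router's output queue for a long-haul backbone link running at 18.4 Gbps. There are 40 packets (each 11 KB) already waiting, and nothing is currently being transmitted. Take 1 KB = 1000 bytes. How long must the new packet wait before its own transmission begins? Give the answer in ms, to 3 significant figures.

0.191 ms

Each queued packet: L/R = 88000/18400000000 = 0.00478261 ms.
40 queued → 0.191304 ms.
Queuing delay = 0.191 ms.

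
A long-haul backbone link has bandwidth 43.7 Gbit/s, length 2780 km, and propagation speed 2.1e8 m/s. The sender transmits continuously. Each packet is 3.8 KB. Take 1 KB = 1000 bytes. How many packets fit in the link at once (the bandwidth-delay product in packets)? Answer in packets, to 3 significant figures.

Propagation delay = 2780000 / 210000000 = 0.0132381 s.
BDP = R × t_prop = 43700000000 × 0.0132381 = 578505000 bits.
In packets of 30400 bits: 19000 packets.

19000 packets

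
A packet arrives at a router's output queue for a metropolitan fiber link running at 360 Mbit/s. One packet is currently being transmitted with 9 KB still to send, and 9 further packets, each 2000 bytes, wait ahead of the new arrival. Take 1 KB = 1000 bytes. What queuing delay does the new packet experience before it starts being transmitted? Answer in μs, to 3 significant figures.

Each queued packet: L/R = 16000/360000000 = 44.4444 μs.
9 queued → 400 μs.
Plus remaining 72000 bits of current packet: 200 μs.
Queuing delay = 600 μs.

600 μs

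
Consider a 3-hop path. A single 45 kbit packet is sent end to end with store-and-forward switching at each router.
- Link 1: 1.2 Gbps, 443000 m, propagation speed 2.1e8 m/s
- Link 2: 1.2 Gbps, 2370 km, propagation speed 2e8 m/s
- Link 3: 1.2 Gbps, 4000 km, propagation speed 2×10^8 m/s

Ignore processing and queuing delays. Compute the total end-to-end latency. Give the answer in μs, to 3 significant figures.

L = 45000 bits.
Transmission delay per hop = L/R = 45000/1200000000 = 37.5 μs; 3 hops → 112.5 μs.
Propagation delays (d/s per hop): 2109.52, 11850, 20000 μs; sum = 33959.5 μs.
End-to-end = 34100 μs.

34100 μs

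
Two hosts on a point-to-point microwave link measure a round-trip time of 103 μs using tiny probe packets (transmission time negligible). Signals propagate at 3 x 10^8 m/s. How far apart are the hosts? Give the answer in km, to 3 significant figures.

15.5 km

One-way propagation = RTT/2 = 51.5 μs.
d = s × t = 300000000 × 5.15e-05 = 15.5 km.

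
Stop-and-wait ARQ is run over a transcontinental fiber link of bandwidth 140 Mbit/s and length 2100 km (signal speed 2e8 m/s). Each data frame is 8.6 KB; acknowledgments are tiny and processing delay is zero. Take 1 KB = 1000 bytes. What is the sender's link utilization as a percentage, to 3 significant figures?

2.29 %

t_tx = L/R = 68800/140000000 = 0.000491429 s.
t_prop = 2100000/200000000 = 0.0105 s; RTT = 0.021 s.
Cycle = t_tx + RTT = 0.0214914 s.
Utilization = t_tx / cycle = 0.000491429/0.0214914 = 2.29 %.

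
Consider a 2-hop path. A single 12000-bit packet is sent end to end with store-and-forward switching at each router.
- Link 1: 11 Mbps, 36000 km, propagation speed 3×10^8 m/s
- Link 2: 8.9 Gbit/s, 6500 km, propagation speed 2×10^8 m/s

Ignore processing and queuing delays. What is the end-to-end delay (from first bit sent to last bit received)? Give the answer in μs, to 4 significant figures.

153600 μs

Transmission delays (L/R per hop): 1090.91, 1.34831 μs; sum = 1092.26 μs.
Propagation delays (d/s per hop): 120000, 32500 μs; sum = 152500 μs.
End-to-end = 153600 μs.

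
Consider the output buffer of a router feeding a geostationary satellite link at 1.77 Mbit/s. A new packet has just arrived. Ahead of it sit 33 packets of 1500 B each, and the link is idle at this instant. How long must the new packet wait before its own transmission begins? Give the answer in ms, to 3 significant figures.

224 ms

Each queued packet: L/R = 12000/1770000 = 6.77966 ms.
33 queued → 223.729 ms.
Queuing delay = 224 ms.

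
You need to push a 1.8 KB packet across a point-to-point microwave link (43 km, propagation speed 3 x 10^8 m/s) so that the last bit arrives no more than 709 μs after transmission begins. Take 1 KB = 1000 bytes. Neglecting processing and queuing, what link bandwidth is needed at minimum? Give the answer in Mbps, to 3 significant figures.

25.5 Mbps

L = 14400 bits.
Propagation delay = 43000 / 300000000 = 143.333 μs.
Transmission budget = 709 − 143.333 = 565.667 μs.
R ≥ L / t_tx = 14400 bits / 0.000565667 s = 25.5 Mbps.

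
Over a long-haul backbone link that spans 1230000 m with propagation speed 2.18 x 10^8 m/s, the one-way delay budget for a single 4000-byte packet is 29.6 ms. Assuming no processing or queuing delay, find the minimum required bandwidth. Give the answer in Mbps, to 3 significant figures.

L = 32000 bits.
Propagation delay = 1230000 / 2.18e+08 = 5.6422 ms.
Transmission budget = 29.6 − 5.6422 = 23.9578 ms.
R ≥ L / t_tx = 32000 bits / 0.0239578 s = 1.34 Mbps.

1.34 Mbps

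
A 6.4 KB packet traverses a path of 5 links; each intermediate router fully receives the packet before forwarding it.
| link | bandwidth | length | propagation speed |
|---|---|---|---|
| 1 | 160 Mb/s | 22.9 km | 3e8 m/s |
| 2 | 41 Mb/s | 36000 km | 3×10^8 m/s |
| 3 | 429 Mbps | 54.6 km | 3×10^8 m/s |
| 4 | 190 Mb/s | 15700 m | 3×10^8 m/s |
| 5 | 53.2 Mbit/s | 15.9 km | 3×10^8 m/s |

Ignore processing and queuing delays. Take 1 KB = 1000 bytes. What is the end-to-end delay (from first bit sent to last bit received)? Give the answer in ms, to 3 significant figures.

123 ms

L = 51200 bits.
Transmission delays (L/R per hop): 0.32, 1.24878, 0.119347, 0.269474, 0.962406 ms; sum = 2.92001 ms.
Propagation delays (d/s per hop): 0.0763333, 120, 0.182, 0.0523333, 0.053 ms; sum = 120.364 ms.
End-to-end = 123 ms.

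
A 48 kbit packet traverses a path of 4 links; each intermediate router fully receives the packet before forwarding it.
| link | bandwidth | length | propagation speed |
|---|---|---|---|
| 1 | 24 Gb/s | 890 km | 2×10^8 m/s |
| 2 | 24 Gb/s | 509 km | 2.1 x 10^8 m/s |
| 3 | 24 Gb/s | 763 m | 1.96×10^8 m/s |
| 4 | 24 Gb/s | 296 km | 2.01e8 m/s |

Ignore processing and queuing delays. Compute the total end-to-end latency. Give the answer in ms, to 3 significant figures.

8.36 ms

L = 48000 bits.
Transmission delay per hop = L/R = 48000/24000000000 = 0.002 ms; 4 hops → 0.008 ms.
Propagation delays (d/s per hop): 4.45, 2.42381, 0.00389286, 1.47264 ms; sum = 8.35034 ms.
End-to-end = 8.36 ms.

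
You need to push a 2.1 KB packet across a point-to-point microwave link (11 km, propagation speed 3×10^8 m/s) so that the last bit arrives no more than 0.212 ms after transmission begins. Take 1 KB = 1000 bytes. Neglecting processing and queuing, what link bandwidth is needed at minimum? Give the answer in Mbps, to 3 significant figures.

95.8 Mbps

L = 16800 bits.
Propagation delay = 11000 / 300000000 = 0.0366667 ms.
Transmission budget = 0.212 − 0.0366667 = 0.175333 ms.
R ≥ L / t_tx = 16800 bits / 0.000175333 s = 95.8 Mbps.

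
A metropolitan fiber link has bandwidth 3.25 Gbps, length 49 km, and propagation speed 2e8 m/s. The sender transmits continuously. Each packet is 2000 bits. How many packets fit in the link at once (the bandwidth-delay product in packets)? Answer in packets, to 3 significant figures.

Propagation delay = 49000 / 200000000 = 0.000245 s.
BDP = R × t_prop = 3250000000 × 0.000245 = 796250 bits.
In packets of 2000 bits: 398 packets.

398 packets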